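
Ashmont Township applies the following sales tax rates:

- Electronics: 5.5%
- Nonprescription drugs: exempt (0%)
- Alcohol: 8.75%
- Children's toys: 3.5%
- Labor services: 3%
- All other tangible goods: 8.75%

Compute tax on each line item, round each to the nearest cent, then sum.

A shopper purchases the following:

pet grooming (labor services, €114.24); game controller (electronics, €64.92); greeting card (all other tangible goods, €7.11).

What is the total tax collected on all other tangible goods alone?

€0.62

Greeting card €7.11: all other tangible goods → 8.75% → €0.62
Tax on all other tangible goods = €0.62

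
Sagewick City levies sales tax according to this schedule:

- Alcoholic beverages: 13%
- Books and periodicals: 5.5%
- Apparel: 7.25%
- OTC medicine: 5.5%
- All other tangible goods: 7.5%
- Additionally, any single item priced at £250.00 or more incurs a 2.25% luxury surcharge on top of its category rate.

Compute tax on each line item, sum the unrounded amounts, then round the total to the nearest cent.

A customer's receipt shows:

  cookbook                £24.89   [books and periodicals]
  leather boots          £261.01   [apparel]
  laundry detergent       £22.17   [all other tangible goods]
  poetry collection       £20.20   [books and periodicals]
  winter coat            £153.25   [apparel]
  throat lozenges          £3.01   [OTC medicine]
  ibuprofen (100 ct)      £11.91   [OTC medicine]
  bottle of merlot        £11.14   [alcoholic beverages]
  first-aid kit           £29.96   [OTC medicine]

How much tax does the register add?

Cookbook £24.89: books and periodicals → 5.5% → £1.36895
Leather boots £261.01: apparel → 7.25% + 2.25% surcharge = 9.5% → £24.79595
Laundry detergent £22.17: all other tangible goods → 7.5% → £1.66275
Poetry collection £20.20: books and periodicals → 5.5% → £1.111
Winter coat £153.25: apparel → 7.25% → £11.110625
Throat lozenges £3.01: OTC medicine → 5.5% → £0.16555
Ibuprofen (100 ct) £11.91: OTC medicine → 5.5% → £0.65505
Bottle of merlot £11.14: alcoholic beverages → 13% → £1.4482
First-aid kit £29.96: OTC medicine → 5.5% → £1.6478
Unrounded tax sum = £43.965875 → £43.97

£43.97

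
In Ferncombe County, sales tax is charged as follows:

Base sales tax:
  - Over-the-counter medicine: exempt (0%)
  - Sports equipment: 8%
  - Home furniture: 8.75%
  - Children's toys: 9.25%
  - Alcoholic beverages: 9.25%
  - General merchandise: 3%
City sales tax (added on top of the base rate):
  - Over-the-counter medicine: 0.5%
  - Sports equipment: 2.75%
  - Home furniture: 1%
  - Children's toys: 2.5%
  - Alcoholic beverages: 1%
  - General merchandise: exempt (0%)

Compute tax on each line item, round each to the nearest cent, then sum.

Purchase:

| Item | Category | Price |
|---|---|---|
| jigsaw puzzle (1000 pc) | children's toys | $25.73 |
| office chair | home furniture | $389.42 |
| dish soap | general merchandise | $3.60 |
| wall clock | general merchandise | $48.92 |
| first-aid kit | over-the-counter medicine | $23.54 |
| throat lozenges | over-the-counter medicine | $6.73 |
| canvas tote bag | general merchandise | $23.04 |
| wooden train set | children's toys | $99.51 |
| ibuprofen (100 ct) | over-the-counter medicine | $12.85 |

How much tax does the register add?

$55.16

Jigsaw puzzle (1000 pc) $25.73: children's toys → 9.25% + 2.5% city = 11.75% → $3.02
Office chair $389.42: home furniture → 8.75% + 1% city = 9.75% → $37.97
Dish soap $3.60: general merchandise → 3% + 0% city = 3% → $0.11
Wall clock $48.92: general merchandise → 3% + 0% city = 3% → $1.47
First-aid kit $23.54: over-the-counter medicine → 0% + 0.5% city = 0.5% → $0.12
Throat lozenges $6.73: over-the-counter medicine → 0% + 0.5% city = 0.5% → $0.03
Canvas tote bag $23.04: general merchandise → 3% + 0% city = 3% → $0.69
Wooden train set $99.51: children's toys → 9.25% + 2.5% city = 11.75% → $11.69
Ibuprofen (100 ct) $12.85: over-the-counter medicine → 0% + 0.5% city = 0.5% → $0.06
Total tax = $3.02 + $37.97 + $0.11 + $1.47 + $0.12 + $0.03 + $0.69 + $11.69 + $0.06 = $55.16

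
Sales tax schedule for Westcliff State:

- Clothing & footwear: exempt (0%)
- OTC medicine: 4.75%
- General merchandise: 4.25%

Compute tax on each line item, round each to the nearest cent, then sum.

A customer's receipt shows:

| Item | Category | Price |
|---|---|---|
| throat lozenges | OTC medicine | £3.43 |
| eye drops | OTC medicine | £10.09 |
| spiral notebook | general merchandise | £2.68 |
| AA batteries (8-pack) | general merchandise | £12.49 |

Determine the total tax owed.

£1.28

Throat lozenges £3.43: OTC medicine → 4.75% → £0.16
Eye drops £10.09: OTC medicine → 4.75% → £0.48
Spiral notebook £2.68: general merchandise → 4.25% → £0.11
AA batteries (8-pack) £12.49: general merchandise → 4.25% → £0.53
Total tax = £0.16 + £0.48 + £0.11 + £0.53 = £1.28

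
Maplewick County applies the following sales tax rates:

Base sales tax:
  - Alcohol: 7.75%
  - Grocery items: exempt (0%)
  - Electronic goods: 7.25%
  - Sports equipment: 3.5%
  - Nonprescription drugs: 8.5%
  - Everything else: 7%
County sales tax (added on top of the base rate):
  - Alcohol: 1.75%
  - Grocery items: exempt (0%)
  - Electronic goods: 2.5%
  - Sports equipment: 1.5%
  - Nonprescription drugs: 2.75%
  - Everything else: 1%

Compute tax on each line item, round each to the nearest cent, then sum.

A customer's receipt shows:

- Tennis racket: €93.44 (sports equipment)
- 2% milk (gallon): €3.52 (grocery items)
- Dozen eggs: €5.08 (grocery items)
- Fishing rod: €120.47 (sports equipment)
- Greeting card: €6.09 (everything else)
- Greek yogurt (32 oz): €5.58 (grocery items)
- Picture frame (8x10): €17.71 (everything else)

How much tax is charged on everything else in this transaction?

Greeting card €6.09: everything else → 7% + 1% county = 8% → €0.49
Picture frame (8x10) €17.71: everything else → 7% + 1% county = 8% → €1.42
Tax on everything else = €0.49 + €1.42 = €1.91

€1.91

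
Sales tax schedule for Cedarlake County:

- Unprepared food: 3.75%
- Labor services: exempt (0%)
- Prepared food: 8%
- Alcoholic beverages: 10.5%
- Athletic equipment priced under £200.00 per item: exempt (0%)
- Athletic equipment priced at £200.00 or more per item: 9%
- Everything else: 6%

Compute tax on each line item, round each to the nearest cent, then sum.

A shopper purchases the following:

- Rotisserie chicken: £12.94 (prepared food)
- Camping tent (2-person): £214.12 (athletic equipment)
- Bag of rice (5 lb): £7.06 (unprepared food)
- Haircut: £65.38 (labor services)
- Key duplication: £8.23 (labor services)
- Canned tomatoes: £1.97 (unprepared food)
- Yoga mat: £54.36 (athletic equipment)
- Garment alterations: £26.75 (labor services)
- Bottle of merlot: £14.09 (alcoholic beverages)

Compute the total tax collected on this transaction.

Rotisserie chicken £12.94: prepared food → 8% → £1.04
Camping tent (2-person) £214.12: athletic equipment, £200.00 or more → 9% → £19.27
Bag of rice (5 lb) £7.06: unprepared food → 3.75% → £0.26
Haircut £65.38: labor services → 0% → £0.00
Key duplication £8.23: labor services → 0% → £0.00
Canned tomatoes £1.97: unprepared food → 3.75% → £0.07
Yoga mat £54.36: athletic equipment, under £200.00 → 0% → £0.00
Garment alterations £26.75: labor services → 0% → £0.00
Bottle of merlot £14.09: alcoholic beverages → 10.5% → £1.48
Total tax = £1.04 + £19.27 + £0.26 + £0.07 + £1.48 = £22.12

£22.12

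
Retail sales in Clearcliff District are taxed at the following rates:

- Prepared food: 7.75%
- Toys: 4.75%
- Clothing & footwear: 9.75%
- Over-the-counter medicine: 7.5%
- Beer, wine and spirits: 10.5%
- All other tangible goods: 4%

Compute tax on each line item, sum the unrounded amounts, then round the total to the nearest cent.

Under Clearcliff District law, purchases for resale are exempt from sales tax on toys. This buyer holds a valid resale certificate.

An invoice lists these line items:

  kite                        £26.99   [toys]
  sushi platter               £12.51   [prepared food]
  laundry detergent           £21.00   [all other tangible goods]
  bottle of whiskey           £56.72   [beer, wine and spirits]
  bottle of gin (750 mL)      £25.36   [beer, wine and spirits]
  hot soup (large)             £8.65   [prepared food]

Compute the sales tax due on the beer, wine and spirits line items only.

£8.62

Bottle of whiskey £56.72: beer, wine and spirits → 10.5% → £5.9556
Bottle of gin (750 mL) £25.36: beer, wine and spirits → 10.5% → £2.6628
Tax on beer, wine and spirits: unrounded sum = £8.6184 → £8.62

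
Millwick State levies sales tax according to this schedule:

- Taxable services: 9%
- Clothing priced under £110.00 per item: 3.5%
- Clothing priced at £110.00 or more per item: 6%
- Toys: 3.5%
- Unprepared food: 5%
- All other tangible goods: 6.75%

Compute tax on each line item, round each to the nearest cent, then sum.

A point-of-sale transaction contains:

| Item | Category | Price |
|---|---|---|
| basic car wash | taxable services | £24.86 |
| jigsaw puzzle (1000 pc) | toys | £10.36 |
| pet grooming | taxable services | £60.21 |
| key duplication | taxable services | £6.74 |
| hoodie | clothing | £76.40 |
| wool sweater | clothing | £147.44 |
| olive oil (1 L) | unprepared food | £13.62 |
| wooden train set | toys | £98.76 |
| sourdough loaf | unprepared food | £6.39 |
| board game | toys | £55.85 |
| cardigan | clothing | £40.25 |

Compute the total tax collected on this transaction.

Basic car wash £24.86: taxable services → 9% → £2.24
Jigsaw puzzle (1000 pc) £10.36: toys → 3.5% → £0.36
Pet grooming £60.21: taxable services → 9% → £5.42
Key duplication £6.74: taxable services → 9% → £0.61
Hoodie £76.40: clothing, under £110.00 → 3.5% → £2.67
Wool sweater £147.44: clothing, £110.00 or more → 6% → £8.85
Olive oil (1 L) £13.62: unprepared food → 5% → £0.68
Wooden train set £98.76: toys → 3.5% → £3.46
Sourdough loaf £6.39: unprepared food → 5% → £0.32
Board game £55.85: toys → 3.5% → £1.95
Cardigan £40.25: clothing, under £110.00 → 3.5% → £1.41
Total tax = £2.24 + £0.36 + £5.42 + £0.61 + £2.67 + £8.85 + £0.68 + £3.46 + £0.32 + £1.95 + £1.41 = £27.97

£27.97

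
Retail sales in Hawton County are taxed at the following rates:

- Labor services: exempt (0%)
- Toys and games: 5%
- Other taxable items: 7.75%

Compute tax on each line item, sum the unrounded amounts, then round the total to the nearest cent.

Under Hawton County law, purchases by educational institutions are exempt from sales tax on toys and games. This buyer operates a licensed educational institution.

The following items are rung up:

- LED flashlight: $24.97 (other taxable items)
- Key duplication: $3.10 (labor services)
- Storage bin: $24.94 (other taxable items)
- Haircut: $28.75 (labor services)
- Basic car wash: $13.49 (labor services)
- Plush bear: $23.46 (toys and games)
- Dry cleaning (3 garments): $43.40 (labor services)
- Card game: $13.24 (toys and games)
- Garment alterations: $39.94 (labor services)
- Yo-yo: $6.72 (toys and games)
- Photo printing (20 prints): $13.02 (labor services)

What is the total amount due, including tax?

$238.90

LED flashlight $24.97: other taxable items → 7.75% → $1.935175
Key duplication $3.10: labor services → 0% → $0.00
Storage bin $24.94: other taxable items → 7.75% → $1.93285
Haircut $28.75: labor services → 0% → $0.00
Basic car wash $13.49: labor services → 0% → $0.00
Plush bear $23.46: toys and games, buyer-exempt → 0% → $0.00
Dry cleaning (3 garments) $43.40: labor services → 0% → $0.00
Card game $13.24: toys and games, buyer-exempt → 0% → $0.00
Garment alterations $39.94: labor services → 0% → $0.00
Yo-yo $6.72: toys and games, buyer-exempt → 0% → $0.00
Photo printing (20 prints) $13.02: labor services → 0% → $0.00
Subtotal = $235.03; unrounded tax = $3.868025 → $3.87; total due = $238.90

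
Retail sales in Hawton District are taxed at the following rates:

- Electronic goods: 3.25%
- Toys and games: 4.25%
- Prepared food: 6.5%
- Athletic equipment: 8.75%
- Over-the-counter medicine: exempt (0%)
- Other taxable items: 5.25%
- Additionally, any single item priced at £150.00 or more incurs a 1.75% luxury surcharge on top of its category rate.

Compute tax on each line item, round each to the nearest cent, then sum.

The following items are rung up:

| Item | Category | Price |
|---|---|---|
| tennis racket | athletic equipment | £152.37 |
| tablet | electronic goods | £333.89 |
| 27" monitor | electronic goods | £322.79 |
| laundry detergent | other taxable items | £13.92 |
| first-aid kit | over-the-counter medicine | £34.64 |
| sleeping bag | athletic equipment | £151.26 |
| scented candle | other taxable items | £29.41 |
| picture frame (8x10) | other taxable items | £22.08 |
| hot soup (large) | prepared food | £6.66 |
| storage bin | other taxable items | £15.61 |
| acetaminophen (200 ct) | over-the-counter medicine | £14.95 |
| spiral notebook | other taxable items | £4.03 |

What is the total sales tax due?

£69.60

Tennis racket £152.37: athletic equipment → 8.75% + 1.75% surcharge = 10.5% → £16.00
Tablet £333.89: electronic goods → 3.25% + 1.75% surcharge = 5% → £16.69
27" monitor £322.79: electronic goods → 3.25% + 1.75% surcharge = 5% → £16.14
Laundry detergent £13.92: other taxable items → 5.25% → £0.73
First-aid kit £34.64: over-the-counter medicine → 0% → £0.00
Sleeping bag £151.26: athletic equipment → 8.75% + 1.75% surcharge = 10.5% → £15.88
Scented candle £29.41: other taxable items → 5.25% → £1.54
Picture frame (8x10) £22.08: other taxable items → 5.25% → £1.16
Hot soup (large) £6.66: prepared food → 6.5% → £0.43
Storage bin £15.61: other taxable items → 5.25% → £0.82
Acetaminophen (200 ct) £14.95: over-the-counter medicine → 0% → £0.00
Spiral notebook £4.03: other taxable items → 5.25% → £0.21
Total tax = £16.00 + £16.69 + £16.14 + £0.73 + £15.88 + £1.54 + £1.16 + £0.43 + £0.82 + £0.21 = £69.60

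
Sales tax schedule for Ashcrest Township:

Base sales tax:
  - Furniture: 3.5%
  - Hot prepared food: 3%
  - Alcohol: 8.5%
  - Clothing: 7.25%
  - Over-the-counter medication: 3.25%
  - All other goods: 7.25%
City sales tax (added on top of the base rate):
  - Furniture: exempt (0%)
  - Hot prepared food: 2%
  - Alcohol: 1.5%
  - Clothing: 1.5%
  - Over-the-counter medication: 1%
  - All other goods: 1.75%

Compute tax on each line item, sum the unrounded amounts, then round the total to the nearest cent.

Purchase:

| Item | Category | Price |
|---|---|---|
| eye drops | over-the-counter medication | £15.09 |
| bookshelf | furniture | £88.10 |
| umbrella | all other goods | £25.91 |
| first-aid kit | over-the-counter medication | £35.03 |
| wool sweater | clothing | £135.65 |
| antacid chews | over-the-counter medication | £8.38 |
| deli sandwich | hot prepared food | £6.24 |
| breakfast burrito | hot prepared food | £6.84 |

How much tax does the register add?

Eye drops £15.09: over-the-counter medication → 3.25% + 1% city = 4.25% → £0.641325
Bookshelf £88.10: furniture → 3.5% + 0% city = 3.5% → £3.0835
Umbrella £25.91: all other goods → 7.25% + 1.75% city = 9% → £2.3319
First-aid kit £35.03: over-the-counter medication → 3.25% + 1% city = 4.25% → £1.488775
Wool sweater £135.65: clothing → 7.25% + 1.5% city = 8.75% → £11.869375
Antacid chews £8.38: over-the-counter medication → 3.25% + 1% city = 4.25% → £0.35615
Deli sandwich £6.24: hot prepared food → 3% + 2% city = 5% → £0.312
Breakfast burrito £6.84: hot prepared food → 3% + 2% city = 5% → £0.342
Unrounded tax sum = £20.425025 → £20.43

£20.43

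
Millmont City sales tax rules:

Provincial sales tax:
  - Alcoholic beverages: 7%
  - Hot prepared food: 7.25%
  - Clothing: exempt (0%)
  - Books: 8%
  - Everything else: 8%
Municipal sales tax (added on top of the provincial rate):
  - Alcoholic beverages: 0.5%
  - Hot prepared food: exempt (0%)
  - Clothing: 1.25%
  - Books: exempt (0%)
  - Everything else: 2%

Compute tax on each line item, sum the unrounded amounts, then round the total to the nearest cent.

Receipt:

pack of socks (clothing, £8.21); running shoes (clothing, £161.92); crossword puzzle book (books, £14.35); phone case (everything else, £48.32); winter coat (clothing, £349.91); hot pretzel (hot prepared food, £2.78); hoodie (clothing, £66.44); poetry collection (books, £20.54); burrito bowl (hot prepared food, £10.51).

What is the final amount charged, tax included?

£698.90

Pack of socks £8.21: clothing → 0% + 1.25% municipal = 1.25% → £0.102625
Running shoes £161.92: clothing → 0% + 1.25% municipal = 1.25% → £2.024
Crossword puzzle book £14.35: books → 8% + 0% municipal = 8% → £1.148
Phone case £48.32: everything else → 8% + 2% municipal = 10% → £4.832
Winter coat £349.91: clothing → 0% + 1.25% municipal = 1.25% → £4.373875
Hot pretzel £2.78: hot prepared food → 7.25% + 0% municipal = 7.25% → £0.20155
Hoodie £66.44: clothing → 0% + 1.25% municipal = 1.25% → £0.8305
Poetry collection £20.54: books → 8% + 0% municipal = 8% → £1.6432
Burrito bowl £10.51: hot prepared food → 7.25% + 0% municipal = 7.25% → £0.761975
Subtotal = £682.98; unrounded tax = £15.917725 → £15.92; total due = £698.90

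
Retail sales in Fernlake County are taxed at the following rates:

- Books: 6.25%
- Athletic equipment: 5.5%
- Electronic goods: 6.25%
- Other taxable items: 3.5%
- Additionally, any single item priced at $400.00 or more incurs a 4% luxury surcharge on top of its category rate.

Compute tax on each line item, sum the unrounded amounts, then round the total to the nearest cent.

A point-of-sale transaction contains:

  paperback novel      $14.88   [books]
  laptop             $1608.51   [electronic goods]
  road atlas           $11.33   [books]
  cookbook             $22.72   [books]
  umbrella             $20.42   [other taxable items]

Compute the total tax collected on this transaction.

$168.65

Paperback novel $14.88: books → 6.25% → $0.93
Laptop $1608.51: electronic goods → 6.25% + 4% surcharge = 10.25% → $164.872275
Road atlas $11.33: books → 6.25% → $0.708125
Cookbook $22.72: books → 6.25% → $1.42
Umbrella $20.42: other taxable items → 3.5% → $0.7147
Unrounded tax sum = $168.6451 → $168.65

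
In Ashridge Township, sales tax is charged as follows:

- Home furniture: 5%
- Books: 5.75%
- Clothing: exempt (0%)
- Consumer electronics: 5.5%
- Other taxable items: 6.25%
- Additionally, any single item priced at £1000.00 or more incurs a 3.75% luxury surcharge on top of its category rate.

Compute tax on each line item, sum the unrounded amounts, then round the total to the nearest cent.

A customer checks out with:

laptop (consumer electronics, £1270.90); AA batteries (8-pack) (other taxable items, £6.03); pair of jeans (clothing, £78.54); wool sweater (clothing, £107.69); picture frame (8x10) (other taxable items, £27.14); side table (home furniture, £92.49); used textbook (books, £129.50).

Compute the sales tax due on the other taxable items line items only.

AA batteries (8-pack) £6.03: other taxable items → 6.25% → £0.376875
Picture frame (8x10) £27.14: other taxable items → 6.25% → £1.69625
Tax on other taxable items: unrounded sum = £2.073125 → £2.07

£2.07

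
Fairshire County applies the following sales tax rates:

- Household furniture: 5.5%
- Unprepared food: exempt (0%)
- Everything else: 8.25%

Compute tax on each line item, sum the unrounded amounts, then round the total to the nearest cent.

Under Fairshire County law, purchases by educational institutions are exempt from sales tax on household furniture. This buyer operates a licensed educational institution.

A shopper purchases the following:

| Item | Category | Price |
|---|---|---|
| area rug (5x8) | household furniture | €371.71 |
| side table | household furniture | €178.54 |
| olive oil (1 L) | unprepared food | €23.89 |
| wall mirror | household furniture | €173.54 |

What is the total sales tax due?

Area rug (5x8) €371.71: household furniture, buyer-exempt → 0% → €0.00
Side table €178.54: household furniture, buyer-exempt → 0% → €0.00
Olive oil (1 L) €23.89: unprepared food → 0% → €0.00
Wall mirror €173.54: household furniture, buyer-exempt → 0% → €0.00
Unrounded tax sum = €0.00 → €0.00

€0.00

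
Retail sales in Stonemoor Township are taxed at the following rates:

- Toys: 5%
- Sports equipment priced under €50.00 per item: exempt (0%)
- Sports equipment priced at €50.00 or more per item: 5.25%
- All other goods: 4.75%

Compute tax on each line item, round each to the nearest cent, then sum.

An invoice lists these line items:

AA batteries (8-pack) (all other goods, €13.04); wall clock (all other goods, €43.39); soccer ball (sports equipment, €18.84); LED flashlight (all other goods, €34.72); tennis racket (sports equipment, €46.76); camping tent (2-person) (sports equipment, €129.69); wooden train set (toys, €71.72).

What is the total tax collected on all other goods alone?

€4.33

AA batteries (8-pack) €13.04: all other goods → 4.75% → €0.62
Wall clock €43.39: all other goods → 4.75% → €2.06
LED flashlight €34.72: all other goods → 4.75% → €1.65
Tax on all other goods = €0.62 + €2.06 + €1.65 = €4.33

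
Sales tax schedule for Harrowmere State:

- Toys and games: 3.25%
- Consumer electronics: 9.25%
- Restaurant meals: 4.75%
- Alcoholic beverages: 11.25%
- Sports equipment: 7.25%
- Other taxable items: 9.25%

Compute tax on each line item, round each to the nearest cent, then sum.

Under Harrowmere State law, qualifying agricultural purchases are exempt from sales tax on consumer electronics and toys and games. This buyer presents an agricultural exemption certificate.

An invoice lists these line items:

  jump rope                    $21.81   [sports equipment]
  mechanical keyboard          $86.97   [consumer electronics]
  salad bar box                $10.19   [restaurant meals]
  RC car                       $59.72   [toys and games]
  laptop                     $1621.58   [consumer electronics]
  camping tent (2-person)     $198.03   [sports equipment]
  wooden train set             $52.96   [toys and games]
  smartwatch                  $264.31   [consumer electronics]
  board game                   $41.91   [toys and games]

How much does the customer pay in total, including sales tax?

Jump rope $21.81: sports equipment → 7.25% → $1.58
Mechanical keyboard $86.97: consumer electronics, buyer-exempt → 0% → $0.00
Salad bar box $10.19: restaurant meals → 4.75% → $0.48
RC car $59.72: toys and games, buyer-exempt → 0% → $0.00
Laptop $1621.58: consumer electronics, buyer-exempt → 0% → $0.00
Camping tent (2-person) $198.03: sports equipment → 7.25% → $14.36
Wooden train set $52.96: toys and games, buyer-exempt → 0% → $0.00
Smartwatch $264.31: consumer electronics, buyer-exempt → 0% → $0.00
Board game $41.91: toys and games, buyer-exempt → 0% → $0.00
Subtotal = $2357.48; tax = $16.42; total due = $2373.90

$2373.90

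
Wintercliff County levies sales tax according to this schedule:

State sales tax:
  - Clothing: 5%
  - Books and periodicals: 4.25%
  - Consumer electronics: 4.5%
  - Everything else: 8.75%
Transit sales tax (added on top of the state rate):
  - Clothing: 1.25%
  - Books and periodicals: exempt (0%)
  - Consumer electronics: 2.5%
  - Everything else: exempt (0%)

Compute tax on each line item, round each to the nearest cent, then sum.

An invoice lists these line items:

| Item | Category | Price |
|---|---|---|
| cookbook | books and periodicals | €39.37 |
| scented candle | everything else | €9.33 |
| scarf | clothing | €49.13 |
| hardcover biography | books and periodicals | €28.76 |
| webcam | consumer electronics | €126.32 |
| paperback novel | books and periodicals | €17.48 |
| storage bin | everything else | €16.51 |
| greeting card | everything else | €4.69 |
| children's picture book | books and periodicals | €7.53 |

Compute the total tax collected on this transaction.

€18.53

Cookbook €39.37: books and periodicals → 4.25% + 0% transit = 4.25% → €1.67
Scented candle €9.33: everything else → 8.75% + 0% transit = 8.75% → €0.82
Scarf €49.13: clothing → 5% + 1.25% transit = 6.25% → €3.07
Hardcover biography €28.76: books and periodicals → 4.25% + 0% transit = 4.25% → €1.22
Webcam €126.32: consumer electronics → 4.5% + 2.5% transit = 7% → €8.84
Paperback novel €17.48: books and periodicals → 4.25% + 0% transit = 4.25% → €0.74
Storage bin €16.51: everything else → 8.75% + 0% transit = 8.75% → €1.44
Greeting card €4.69: everything else → 8.75% + 0% transit = 8.75% → €0.41
Children's picture book €7.53: books and periodicals → 4.25% + 0% transit = 4.25% → €0.32
Total tax = €1.67 + €0.82 + €3.07 + €1.22 + €8.84 + €0.74 + €1.44 + €0.41 + €0.32 = €18.53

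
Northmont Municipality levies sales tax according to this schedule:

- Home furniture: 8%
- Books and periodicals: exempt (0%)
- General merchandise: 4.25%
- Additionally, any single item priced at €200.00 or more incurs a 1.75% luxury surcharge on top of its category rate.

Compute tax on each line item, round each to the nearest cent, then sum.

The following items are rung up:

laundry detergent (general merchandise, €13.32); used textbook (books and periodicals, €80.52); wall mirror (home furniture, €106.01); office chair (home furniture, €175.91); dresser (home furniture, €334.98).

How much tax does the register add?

Laundry detergent €13.32: general merchandise → 4.25% → €0.57
Used textbook €80.52: books and periodicals → 0% → €0.00
Wall mirror €106.01: home furniture → 8% → €8.48
Office chair €175.91: home furniture → 8% → €14.07
Dresser €334.98: home furniture → 8% + 1.75% surcharge = 9.75% → €32.66
Total tax = €0.57 + €8.48 + €14.07 + €32.66 = €55.78

€55.78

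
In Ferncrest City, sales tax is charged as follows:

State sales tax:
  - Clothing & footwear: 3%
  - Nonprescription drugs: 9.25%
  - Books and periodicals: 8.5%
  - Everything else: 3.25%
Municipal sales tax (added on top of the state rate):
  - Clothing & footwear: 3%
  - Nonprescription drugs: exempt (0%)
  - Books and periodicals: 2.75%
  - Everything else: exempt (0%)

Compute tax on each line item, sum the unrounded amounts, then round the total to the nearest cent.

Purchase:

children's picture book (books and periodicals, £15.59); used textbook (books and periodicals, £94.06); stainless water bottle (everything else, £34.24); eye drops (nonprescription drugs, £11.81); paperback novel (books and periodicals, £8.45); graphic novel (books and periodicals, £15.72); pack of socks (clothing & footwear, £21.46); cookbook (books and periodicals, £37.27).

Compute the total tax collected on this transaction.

Children's picture book £15.59: books and periodicals → 8.5% + 2.75% municipal = 11.25% → £1.753875
Used textbook £94.06: books and periodicals → 8.5% + 2.75% municipal = 11.25% → £10.58175
Stainless water bottle £34.24: everything else → 3.25% + 0% municipal = 3.25% → £1.1128
Eye drops £11.81: nonprescription drugs → 9.25% + 0% municipal = 9.25% → £1.092425
Paperback novel £8.45: books and periodicals → 8.5% + 2.75% municipal = 11.25% → £0.950625
Graphic novel £15.72: books and periodicals → 8.5% + 2.75% municipal = 11.25% → £1.7685
Pack of socks £21.46: clothing & footwear → 3% + 3% municipal = 6% → £1.2876
Cookbook £37.27: books and periodicals → 8.5% + 2.75% municipal = 11.25% → £4.192875
Unrounded tax sum = £22.74045 → £22.74

£22.74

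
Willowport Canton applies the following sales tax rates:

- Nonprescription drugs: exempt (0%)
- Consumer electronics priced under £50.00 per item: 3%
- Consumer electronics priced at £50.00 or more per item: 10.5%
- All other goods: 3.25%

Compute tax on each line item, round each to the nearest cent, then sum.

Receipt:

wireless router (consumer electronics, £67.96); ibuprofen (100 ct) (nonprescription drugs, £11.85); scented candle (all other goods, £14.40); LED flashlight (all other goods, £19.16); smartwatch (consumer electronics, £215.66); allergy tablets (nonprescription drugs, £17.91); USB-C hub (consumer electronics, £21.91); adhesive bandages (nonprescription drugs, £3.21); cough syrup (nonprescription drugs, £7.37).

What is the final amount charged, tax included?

£410.96

Wireless router £67.96: consumer electronics, £50.00 or more → 10.5% → £7.14
Ibuprofen (100 ct) £11.85: nonprescription drugs → 0% → £0.00
Scented candle £14.40: all other goods → 3.25% → £0.47
LED flashlight £19.16: all other goods → 3.25% → £0.62
Smartwatch £215.66: consumer electronics, £50.00 or more → 10.5% → £22.64
Allergy tablets £17.91: nonprescription drugs → 0% → £0.00
USB-C hub £21.91: consumer electronics, under £50.00 → 3% → £0.66
Adhesive bandages £3.21: nonprescription drugs → 0% → £0.00
Cough syrup £7.37: nonprescription drugs → 0% → £0.00
Subtotal = £379.43; tax = £31.53; total due = £410.96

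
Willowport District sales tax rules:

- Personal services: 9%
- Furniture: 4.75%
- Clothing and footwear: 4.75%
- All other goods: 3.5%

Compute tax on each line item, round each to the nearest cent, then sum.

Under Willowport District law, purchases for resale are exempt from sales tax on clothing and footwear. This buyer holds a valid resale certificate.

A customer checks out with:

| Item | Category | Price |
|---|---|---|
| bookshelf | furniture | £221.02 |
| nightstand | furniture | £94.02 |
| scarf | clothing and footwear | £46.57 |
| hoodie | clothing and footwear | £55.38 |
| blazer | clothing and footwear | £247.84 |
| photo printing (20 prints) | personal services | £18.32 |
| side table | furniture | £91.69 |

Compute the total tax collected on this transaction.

£20.98

Bookshelf £221.02: furniture → 4.75% → £10.50
Nightstand £94.02: furniture → 4.75% → £4.47
Scarf £46.57: clothing and footwear, buyer-exempt → 0% → £0.00
Hoodie £55.38: clothing and footwear, buyer-exempt → 0% → £0.00
Blazer £247.84: clothing and footwear, buyer-exempt → 0% → £0.00
Photo printing (20 prints) £18.32: personal services → 9% → £1.65
Side table £91.69: furniture → 4.75% → £4.36
Total tax = £10.50 + £4.47 + £1.65 + £4.36 = £20.98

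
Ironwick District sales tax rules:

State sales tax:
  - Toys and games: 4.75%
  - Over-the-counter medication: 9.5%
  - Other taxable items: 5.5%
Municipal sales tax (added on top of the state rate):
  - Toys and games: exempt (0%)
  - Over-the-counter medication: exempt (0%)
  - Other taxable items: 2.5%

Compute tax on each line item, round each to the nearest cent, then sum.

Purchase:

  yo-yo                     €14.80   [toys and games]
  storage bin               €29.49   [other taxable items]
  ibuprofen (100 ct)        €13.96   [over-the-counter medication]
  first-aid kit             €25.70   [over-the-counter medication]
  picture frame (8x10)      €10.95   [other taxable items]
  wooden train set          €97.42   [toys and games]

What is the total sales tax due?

Yo-yo €14.80: toys and games → 4.75% + 0% municipal = 4.75% → €0.70
Storage bin €29.49: other taxable items → 5.5% + 2.5% municipal = 8% → €2.36
Ibuprofen (100 ct) €13.96: over-the-counter medication → 9.5% + 0% municipal = 9.5% → €1.33
First-aid kit €25.70: over-the-counter medication → 9.5% + 0% municipal = 9.5% → €2.44
Picture frame (8x10) €10.95: other taxable items → 5.5% + 2.5% municipal = 8% → €0.88
Wooden train set €97.42: toys and games → 4.75% + 0% municipal = 4.75% → €4.63
Total tax = €0.70 + €2.36 + €1.33 + €2.44 + €0.88 + €4.63 = €12.34

€12.34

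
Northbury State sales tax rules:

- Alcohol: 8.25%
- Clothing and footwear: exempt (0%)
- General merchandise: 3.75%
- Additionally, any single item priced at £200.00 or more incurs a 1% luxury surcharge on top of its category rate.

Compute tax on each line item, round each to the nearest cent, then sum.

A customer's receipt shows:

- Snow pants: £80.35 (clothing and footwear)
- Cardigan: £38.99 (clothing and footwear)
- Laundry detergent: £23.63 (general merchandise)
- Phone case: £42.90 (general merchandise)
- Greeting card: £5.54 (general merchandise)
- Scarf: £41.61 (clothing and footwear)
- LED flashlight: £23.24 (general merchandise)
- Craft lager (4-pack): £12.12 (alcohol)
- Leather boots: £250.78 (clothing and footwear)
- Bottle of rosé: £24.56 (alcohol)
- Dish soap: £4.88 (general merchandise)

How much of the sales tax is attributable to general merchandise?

£3.76

Laundry detergent £23.63: general merchandise → 3.75% → £0.89
Phone case £42.90: general merchandise → 3.75% → £1.61
Greeting card £5.54: general merchandise → 3.75% → £0.21
LED flashlight £23.24: general merchandise → 3.75% → £0.87
Dish soap £4.88: general merchandise → 3.75% → £0.18
Tax on general merchandise = £0.89 + £1.61 + £0.21 + £0.87 + £0.18 = £3.76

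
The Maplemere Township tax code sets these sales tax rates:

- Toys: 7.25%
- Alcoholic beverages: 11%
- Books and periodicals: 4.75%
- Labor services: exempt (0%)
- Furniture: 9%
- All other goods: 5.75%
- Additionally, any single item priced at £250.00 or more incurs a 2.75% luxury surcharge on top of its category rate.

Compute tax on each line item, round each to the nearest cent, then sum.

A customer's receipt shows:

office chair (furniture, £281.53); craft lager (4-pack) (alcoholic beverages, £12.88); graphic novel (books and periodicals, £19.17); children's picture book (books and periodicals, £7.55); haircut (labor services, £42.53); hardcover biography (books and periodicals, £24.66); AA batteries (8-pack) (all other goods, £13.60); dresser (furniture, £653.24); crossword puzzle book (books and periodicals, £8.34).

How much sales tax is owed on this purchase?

£114.88

Office chair £281.53: furniture → 9% + 2.75% surcharge = 11.75% → £33.08
Craft lager (4-pack) £12.88: alcoholic beverages → 11% → £1.42
Graphic novel £19.17: books and periodicals → 4.75% → £0.91
Children's picture book £7.55: books and periodicals → 4.75% → £0.36
Haircut £42.53: labor services → 0% → £0.00
Hardcover biography £24.66: books and periodicals → 4.75% → £1.17
AA batteries (8-pack) £13.60: all other goods → 5.75% → £0.78
Dresser £653.24: furniture → 9% + 2.75% surcharge = 11.75% → £76.76
Crossword puzzle book £8.34: books and periodicals → 4.75% → £0.40
Total tax = £33.08 + £1.42 + £0.91 + £0.36 + £1.17 + £0.78 + £76.76 + £0.40 = £114.88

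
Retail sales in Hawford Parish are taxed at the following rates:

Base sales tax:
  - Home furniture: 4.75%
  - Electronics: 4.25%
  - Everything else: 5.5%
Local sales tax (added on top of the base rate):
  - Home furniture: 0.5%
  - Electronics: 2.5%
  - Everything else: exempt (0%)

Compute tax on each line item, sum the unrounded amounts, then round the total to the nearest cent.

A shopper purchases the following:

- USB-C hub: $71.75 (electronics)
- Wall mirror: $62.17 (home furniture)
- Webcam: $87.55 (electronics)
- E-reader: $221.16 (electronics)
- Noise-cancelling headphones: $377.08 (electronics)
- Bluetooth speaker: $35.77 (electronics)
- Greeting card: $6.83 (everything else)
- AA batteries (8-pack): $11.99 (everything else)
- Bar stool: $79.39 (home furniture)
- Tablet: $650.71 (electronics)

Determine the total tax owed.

$105.94

USB-C hub $71.75: electronics → 4.25% + 2.5% local = 6.75% → $4.843125
Wall mirror $62.17: home furniture → 4.75% + 0.5% local = 5.25% → $3.263925
Webcam $87.55: electronics → 4.25% + 2.5% local = 6.75% → $5.909625
E-reader $221.16: electronics → 4.25% + 2.5% local = 6.75% → $14.9283
Noise-cancelling headphones $377.08: electronics → 4.25% + 2.5% local = 6.75% → $25.4529
Bluetooth speaker $35.77: electronics → 4.25% + 2.5% local = 6.75% → $2.414475
Greeting card $6.83: everything else → 5.5% + 0% local = 5.5% → $0.37565
AA batteries (8-pack) $11.99: everything else → 5.5% + 0% local = 5.5% → $0.65945
Bar stool $79.39: home furniture → 4.75% + 0.5% local = 5.25% → $4.167975
Tablet $650.71: electronics → 4.25% + 2.5% local = 6.75% → $43.922925
Unrounded tax sum = $105.93835 → $105.94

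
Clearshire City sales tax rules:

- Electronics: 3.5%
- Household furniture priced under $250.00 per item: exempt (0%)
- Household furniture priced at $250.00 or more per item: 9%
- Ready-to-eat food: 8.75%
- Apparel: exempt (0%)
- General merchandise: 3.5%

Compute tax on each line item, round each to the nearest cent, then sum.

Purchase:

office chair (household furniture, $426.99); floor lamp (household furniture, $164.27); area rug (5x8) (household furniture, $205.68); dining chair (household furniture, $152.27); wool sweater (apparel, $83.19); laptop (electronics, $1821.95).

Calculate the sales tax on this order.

Office chair $426.99: household furniture, $250.00 or more → 9% → $38.43
Floor lamp $164.27: household furniture, under $250.00 → 0% → $0.00
Area rug (5x8) $205.68: household furniture, under $250.00 → 0% → $0.00
Dining chair $152.27: household furniture, under $250.00 → 0% → $0.00
Wool sweater $83.19: apparel → 0% → $0.00
Laptop $1821.95: electronics → 3.5% → $63.77
Total tax = $38.43 + $63.77 = $102.20

$102.20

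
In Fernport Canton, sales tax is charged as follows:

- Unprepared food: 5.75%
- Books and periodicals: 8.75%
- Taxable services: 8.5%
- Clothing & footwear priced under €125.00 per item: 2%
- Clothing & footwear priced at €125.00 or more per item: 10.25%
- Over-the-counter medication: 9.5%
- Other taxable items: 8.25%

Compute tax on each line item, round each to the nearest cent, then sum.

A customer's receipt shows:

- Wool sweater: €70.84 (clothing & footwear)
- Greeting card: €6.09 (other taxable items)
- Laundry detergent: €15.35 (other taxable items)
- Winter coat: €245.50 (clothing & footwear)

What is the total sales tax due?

Wool sweater €70.84: clothing & footwear, under €125.00 → 2% → €1.42
Greeting card €6.09: other taxable items → 8.25% → €0.50
Laundry detergent €15.35: other taxable items → 8.25% → €1.27
Winter coat €245.50: clothing & footwear, €125.00 or more → 10.25% → €25.16
Total tax = €1.42 + €0.50 + €1.27 + €25.16 = €28.35

€28.35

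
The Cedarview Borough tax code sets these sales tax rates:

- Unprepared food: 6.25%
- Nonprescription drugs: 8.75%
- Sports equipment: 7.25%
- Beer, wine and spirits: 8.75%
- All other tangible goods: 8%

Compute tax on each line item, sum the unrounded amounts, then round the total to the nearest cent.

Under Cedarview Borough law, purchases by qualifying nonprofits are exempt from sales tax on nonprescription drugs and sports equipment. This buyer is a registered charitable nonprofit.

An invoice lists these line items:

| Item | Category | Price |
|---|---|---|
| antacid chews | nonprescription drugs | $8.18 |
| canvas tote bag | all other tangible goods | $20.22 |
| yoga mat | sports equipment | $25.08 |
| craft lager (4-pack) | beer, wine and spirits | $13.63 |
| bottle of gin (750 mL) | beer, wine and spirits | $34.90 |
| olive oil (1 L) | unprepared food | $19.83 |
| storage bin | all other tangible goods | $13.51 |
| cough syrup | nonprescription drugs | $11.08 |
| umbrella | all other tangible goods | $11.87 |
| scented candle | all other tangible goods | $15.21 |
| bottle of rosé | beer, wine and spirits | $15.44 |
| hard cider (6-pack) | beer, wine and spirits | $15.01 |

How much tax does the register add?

Antacid chews $8.18: nonprescription drugs, buyer-exempt → 0% → $0.00
Canvas tote bag $20.22: all other tangible goods → 8% → $1.6176
Yoga mat $25.08: sports equipment, buyer-exempt → 0% → $0.00
Craft lager (4-pack) $13.63: beer, wine and spirits → 8.75% → $1.192625
Bottle of gin (750 mL) $34.90: beer, wine and spirits → 8.75% → $3.05375
Olive oil (1 L) $19.83: unprepared food → 6.25% → $1.239375
Storage bin $13.51: all other tangible goods → 8% → $1.0808
Cough syrup $11.08: nonprescription drugs, buyer-exempt → 0% → $0.00
Umbrella $11.87: all other tangible goods → 8% → $0.9496
Scented candle $15.21: all other tangible goods → 8% → $1.2168
Bottle of rosé $15.44: beer, wine and spirits → 8.75% → $1.351
Hard cider (6-pack) $15.01: beer, wine and spirits → 8.75% → $1.313375
Unrounded tax sum = $13.014925 → $13.01

$13.01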